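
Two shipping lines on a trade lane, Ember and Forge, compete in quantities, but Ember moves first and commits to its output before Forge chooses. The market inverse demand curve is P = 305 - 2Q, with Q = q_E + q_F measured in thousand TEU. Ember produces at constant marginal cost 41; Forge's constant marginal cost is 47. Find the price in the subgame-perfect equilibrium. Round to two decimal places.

Solve by backward induction. Given q_E, the follower Forge maximises π_F = (305 - 2q_E - 2q_F)q_F - 47q_F.
Follower FOC: 258 - 2q_E - 4q_F = 0, so q_F(q_E) = (258 - 2q_E)/4.
The leader anticipates this reaction. Substituting into P = 305 - 2Q gives P = 176 - q_E, so π_E = (176 - q_E)q_E - 41q_E.
Leader FOC: 135 - 2q_E = 0, so q_E = 135/2.
Then q_F = (258 - 2·(135/2))/4 = 123/4.
Total output Q = 393/4, so price P = 305 - 2·(393/4) = 217/2.

108.50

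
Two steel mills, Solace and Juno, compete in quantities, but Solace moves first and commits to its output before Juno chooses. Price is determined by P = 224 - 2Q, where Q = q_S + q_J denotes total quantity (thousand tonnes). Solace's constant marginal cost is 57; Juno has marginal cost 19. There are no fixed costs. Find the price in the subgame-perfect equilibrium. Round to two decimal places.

Solve by backward induction. Given q_S, the follower Juno maximises π_J = (224 - 2q_S - 2q_J)q_J - 19q_J.
∂π_J/∂q_J = 205 - 2q_S - 4q_J = 0 gives the reaction function q_J = (205 - 2q_S)/4.
Solace substitutes q_J(q_S) into its own profit: π_S = q_S(224 - 2q_S - (205 - 2q_S)/2) - 57q_S = (243/2 - q_S)q_S - 57q_S.
Maximising: ∂π_S/∂q_S = 129/2 - 2q_S = 0, giving q_S = 129/4.
Then q_J = (205 - 2·(129/4))/4 = 281/8.
Total output Q = 539/8, so price P = 224 - 2·(539/8) = 357/4.

89.25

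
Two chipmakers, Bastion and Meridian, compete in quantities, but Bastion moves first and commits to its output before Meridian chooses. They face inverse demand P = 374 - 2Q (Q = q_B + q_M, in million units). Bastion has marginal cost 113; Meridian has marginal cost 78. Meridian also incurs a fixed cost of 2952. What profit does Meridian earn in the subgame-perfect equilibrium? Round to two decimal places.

1234.13

The follower Meridian best-responds to any q_B: π_M = (374 - 2Q)q_M - 78q_M.
Setting the follower's marginal profit to zero, 296 - 2q_B - 4q_M = 0, i.e. q_M = (296 - 2q_B)/4.
Bastion substitutes q_M(q_B) into its own profit: π_B = q_B(374 - 2q_B - (296 - 2q_B)/2) - 113q_B = (226 - q_B)q_B - 113q_B.
Maximising: ∂π_B/∂q_B = 113 - 2q_B = 0, giving q_B = 113/2.
Then q_M = (296 - 2·(113/2))/4 = 183/4.
Price P = 374 - 2·(409/4) = 339/2.
Meridian's profit: (339/2 - 78)·(183/4) - 2952 = 1234.1250.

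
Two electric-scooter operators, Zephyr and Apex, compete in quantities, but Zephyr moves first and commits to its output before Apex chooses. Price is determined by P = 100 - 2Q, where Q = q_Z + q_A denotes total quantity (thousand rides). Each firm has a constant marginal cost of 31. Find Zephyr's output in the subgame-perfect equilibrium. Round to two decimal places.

The follower Apex best-responds to any q_Z: π_A = (100 - 2Q)q_A - 31q_A.
Follower FOC: 69 - 2q_Z - 4q_A = 0, so q_A(q_Z) = (69 - 2q_Z)/4.
Zephyr substitutes q_A(q_Z) into its own profit: π_Z = q_Z(100 - 2q_Z - (69 - 2q_Z)/2) - 31q_Z = (131/2 - q_Z)q_Z - 31q_Z.
Leader FOC: 69/2 - 2q_Z = 0, so q_Z = 69/4.
Then q_A = (69 - 2·(69/4))/4 = 69/8.

17.25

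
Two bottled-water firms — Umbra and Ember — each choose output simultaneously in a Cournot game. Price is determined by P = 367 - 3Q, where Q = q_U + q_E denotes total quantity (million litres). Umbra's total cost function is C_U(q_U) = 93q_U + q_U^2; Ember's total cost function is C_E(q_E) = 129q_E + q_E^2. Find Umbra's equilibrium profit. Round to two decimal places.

Umbra's profit: π_U = (367 - 3Q)q_U - (93q_U + q_U²). Setting ∂π_U/∂q_U = 0: 274 - 8q_U - 3(q_E) = 0.
Ember's first-order condition: 238 - 8q_E - 3(q_U) = 0.
So q_U = (274 - 3q_E)/8 and q_E = (238 - 3q_U)/8.
Substituting one into the other gives q_U = 1478/55 and q_E = 1082/55.
Price P = 367 - 3·(512/11) = 227.3636.
Umbra's profit: 227.3636·(1478/55) - 93·(1478/55) - (1478/55)² = 2888.5739.

2888.57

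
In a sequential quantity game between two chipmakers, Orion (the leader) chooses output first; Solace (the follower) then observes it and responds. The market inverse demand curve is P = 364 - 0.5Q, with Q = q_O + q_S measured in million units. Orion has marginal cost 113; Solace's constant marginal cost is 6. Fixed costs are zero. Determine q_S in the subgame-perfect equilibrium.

286

Solve by backward induction. Given q_O, the follower Solace maximises π_S = (364 - (1/2)q_O - (1/2)q_S)q_S - 6q_S.
Setting the follower's marginal profit to zero, 358 - (1/2)q_O - q_S = 0, i.e. q_S = (358 - (1/2)q_O).
Orion substitutes q_S(q_O) into its own profit: π_O = q_O(364 - (1/2)q_O - (358 - (1/2)q_O)/2) - 113q_O = (185 - (1/4)q_O)q_O - 113q_O.
Leader FOC: 72 - (1/2)q_O = 0, so q_O = 144.
Then q_S = (358 - (1/2)·144) = 286.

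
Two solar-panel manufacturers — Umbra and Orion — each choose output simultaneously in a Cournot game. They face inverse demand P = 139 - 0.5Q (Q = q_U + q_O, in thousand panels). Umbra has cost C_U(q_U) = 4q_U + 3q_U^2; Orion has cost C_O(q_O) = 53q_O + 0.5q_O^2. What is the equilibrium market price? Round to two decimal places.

111.31

Umbra's profit: π_U = (139 - 0.5Q)q_U - (4q_U + 3q_U²). Setting ∂π_U/∂q_U = 0: 135 - 7q_U - (1/2)(q_O) = 0.
Orion's profit: π_O = (139 - 0.5Q)q_O - (53q_O + (1/2)q_O²). Setting ∂π_O/∂q_O = 0: 86 - 2q_O - (1/2)(q_U) = 0.
Rearranging gives the reaction functions q_U = (135 - (1/2)q_O)/7 and q_O = (86 - (1/2)q_U)/2.
Solving the pair: q_U = 908/55, q_O = 38.8727.
Total output Q = 55.3818, so price P = 139 - (1/2)·55.3818 = 111.3091.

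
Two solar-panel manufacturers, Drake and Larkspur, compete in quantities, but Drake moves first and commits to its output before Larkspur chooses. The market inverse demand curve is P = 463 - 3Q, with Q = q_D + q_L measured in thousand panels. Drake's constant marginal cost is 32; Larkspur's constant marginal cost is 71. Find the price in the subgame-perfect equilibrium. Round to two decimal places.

149.50

The follower Larkspur best-responds to any q_D: π_L = (463 - 3Q)q_L - 71q_L.
Follower FOC: 392 - 3q_D - 6q_L = 0, so q_L(q_D) = (392 - 3q_D)/6.
Drake substitutes q_L(q_D) into its own profit: π_D = q_D(463 - 3q_D - (392 - 3q_D)/2) - 32q_D = (267 - (3/2)q_D)q_D - 32q_D.
Maximising: ∂π_D/∂q_D = 235 - 3q_D = 0, giving q_D = 235/3.
Then q_L = (392 - 3·(235/3))/6 = 157/6.
Total output Q = 209/2, so price P = 463 - 3·(209/2) = 299/2.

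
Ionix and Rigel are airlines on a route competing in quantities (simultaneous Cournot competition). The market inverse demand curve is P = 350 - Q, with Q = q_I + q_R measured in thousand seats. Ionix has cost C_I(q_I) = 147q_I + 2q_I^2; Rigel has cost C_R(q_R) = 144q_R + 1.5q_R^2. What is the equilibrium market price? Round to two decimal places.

Ionix's profit: π_I = (350 - Q)q_I - (147q_I + 2q_I²). Setting ∂π_I/∂q_I = 0: 203 - 6q_I - (q_R) = 0.
Rigel's profit: π_R = (350 - Q)q_R - (144q_R + (3/2)q_R²). Setting ∂π_R/∂q_R = 0: 206 - 5q_R - (q_I) = 0.
So q_I = (203 - q_R)/6 and q_R = (206 - q_I)/5.
Substituting one into the other gives q_I = 809/29 and q_R = 1033/29.
Total output Q = 1842/29, so price P = 350 - 1842/29 = 286.4828.

286.48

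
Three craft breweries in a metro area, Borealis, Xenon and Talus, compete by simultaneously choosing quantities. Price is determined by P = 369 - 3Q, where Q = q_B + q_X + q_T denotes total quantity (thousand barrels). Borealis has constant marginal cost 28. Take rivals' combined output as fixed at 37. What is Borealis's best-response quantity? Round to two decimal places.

With rivals' combined output fixed at 37, Borealis's profit is π_B = (369 - 3·37 - 3q_B)q_B - (28q_B) = (258 - 3q_B)q_B - (28q_B).
∂π_B/∂q_B = 230 - 6q_B = 0, so q_B = 115/3.

38.33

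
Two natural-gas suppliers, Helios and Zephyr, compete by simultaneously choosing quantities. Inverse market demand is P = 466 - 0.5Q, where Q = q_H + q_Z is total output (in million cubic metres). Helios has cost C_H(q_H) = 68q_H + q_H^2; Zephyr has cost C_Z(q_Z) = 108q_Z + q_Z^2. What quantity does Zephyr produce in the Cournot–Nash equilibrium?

Helios's profit: π_H = (466 - 0.5Q)q_H - (68q_H + q_H²). Setting ∂π_H/∂q_H = 0: 398 - 3q_H - (1/2)(q_Z) = 0.
Zephyr's first-order condition: 358 - 3q_Z - (1/2)(q_H) = 0.
Best responses: q_H = (398 - (1/2)q_Z)/3, q_Z = (358 - (1/2)q_H)/3.
Substituting one into the other gives q_H = 116 and q_Z = 100.

100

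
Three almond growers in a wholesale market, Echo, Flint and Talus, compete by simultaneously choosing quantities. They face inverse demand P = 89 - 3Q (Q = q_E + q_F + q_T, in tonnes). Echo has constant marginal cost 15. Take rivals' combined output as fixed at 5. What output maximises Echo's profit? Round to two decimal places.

9.83

With rivals' combined output fixed at 5, Echo's profit is π_E = (89 - 3·5 - 3q_E)q_E - (15q_E) = (74 - 3q_E)q_E - (15q_E).
∂π_E/∂q_E = 59 - 6q_E = 0, so q_E = 59/6.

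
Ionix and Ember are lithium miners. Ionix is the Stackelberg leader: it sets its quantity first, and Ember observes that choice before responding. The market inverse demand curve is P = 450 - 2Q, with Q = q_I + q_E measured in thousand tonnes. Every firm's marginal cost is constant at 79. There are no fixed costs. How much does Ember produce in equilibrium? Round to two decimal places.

Solve by backward induction. Given q_I, the follower Ember maximises π_E = (450 - 2q_I - 2q_E)q_E - 79q_E.
∂π_E/∂q_E = 371 - 2q_I - 4q_E = 0 gives the reaction function q_E = (371 - 2q_I)/4.
Ionix substitutes q_E(q_I) into its own profit: π_I = q_I(450 - 2q_I - (371 - 2q_I)/2) - 79q_I = (529/2 - q_I)q_I - 79q_I.
The leader's first-order condition 371/2 - 2q_I = 0 yields q_I = 371/4.
Then q_E = (371 - 2·(371/4))/4 = 371/8.

46.38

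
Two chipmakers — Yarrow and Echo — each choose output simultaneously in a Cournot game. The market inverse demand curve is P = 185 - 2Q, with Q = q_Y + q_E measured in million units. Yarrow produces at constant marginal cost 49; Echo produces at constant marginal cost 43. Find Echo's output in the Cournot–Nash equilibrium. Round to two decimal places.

Yarrow's profit: π_Y = (185 - 2Q)q_Y - (49q_Y). Setting ∂π_Y/∂q_Y = 0: 136 - 4q_Y - 2(q_E) = 0.
Echo's profit: π_E = (185 - 2Q)q_E - (43q_E). Setting ∂π_E/∂q_E = 0: 142 - 4q_E - 2(q_Y) = 0.
So q_Y = (136 - 2q_E)/4 and q_E = (142 - 2q_Y)/4.
Solving the pair: q_Y = 65/3, q_E = 74/3.

24.67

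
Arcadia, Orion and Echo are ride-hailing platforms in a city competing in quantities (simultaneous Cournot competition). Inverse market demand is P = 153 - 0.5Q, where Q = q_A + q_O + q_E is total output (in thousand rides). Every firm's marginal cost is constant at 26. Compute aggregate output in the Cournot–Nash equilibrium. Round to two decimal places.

Each firm earns π_i = (153 - 0.5Q)q_i - 26q_i.
Setting ∂π_i/∂q_i = 0 with rivals' quantities fixed: 127 - q_i - (1/2)·Σ_{j≠i} q_j = 0.
With identical firms every q_j equals q_i, so Σ_{j≠i} q_j = 2q_i and 127 = 2q_i, giving q_i = 127/2.
Total output Q = 127/2 + 127/2 + 127/2 = 381/2.

190.50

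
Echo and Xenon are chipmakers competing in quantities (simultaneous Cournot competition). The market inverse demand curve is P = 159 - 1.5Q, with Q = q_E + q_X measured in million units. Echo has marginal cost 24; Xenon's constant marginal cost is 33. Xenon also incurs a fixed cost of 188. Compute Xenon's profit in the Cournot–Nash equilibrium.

826

Echo's profit: π_E = (159 - 1.5Q)q_E - (24q_E). Setting ∂π_E/∂q_E = 0: 135 - 3q_E - (3/2)(q_X) = 0.
Xenon's first-order condition: 126 - 3q_X - (3/2)(q_E) = 0.
Best responses: q_E = (135 - (3/2)q_X)/3, q_X = (126 - (3/2)q_E)/3.
Solving the pair: q_E = 32, q_X = 26.
Price P = 159 - (3/2)·58 = 72.
Xenon's profit: (72 - 33)·26 - 188 = 826.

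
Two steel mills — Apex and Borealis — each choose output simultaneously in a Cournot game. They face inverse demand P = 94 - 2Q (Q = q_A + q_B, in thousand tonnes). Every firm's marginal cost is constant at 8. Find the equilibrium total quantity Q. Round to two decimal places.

A representative firm's profit is π_i = q_i(94 - 2Q) - 8q_i.
First-order condition (treating rivals' output as given): 86 - 4q_i - 2q_j = 0.
With identical firms every q_j equals q_i, so q_j = q_i and 86 = 6q_i, giving q_i = 43/3.
Total output Q = 43/3 + 43/3 = 86/3.

28.67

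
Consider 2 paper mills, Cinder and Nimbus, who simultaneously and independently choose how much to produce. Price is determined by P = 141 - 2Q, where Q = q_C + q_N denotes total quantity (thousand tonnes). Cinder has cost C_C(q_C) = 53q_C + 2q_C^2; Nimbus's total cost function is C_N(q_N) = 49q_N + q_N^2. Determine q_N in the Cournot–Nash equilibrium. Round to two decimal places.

Cinder's profit: π_C = (141 - 2Q)q_C - (53q_C + 2q_C²). Setting ∂π_C/∂q_C = 0: 88 - 8q_C - 2(q_N) = 0.
Nimbus's first-order condition: 92 - 6q_N - 2(q_C) = 0.
Best responses: q_C = (88 - 2q_N)/8, q_N = (92 - 2q_C)/6.
Solving the pair: q_C = 86/11, q_N = 140/11.

12.73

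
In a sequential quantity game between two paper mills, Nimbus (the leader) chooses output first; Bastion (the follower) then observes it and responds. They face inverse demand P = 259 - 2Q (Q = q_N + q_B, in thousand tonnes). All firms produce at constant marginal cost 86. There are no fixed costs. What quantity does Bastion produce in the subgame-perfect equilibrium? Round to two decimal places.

21.63

The follower Bastion best-responds to any q_N: π_B = (259 - 2Q)q_B - 86q_B.
Follower FOC: 173 - 2q_N - 4q_B = 0, so q_B(q_N) = (173 - 2q_N)/4.
Nimbus substitutes q_B(q_N) into its own profit: π_N = q_N(259 - 2q_N - (173 - 2q_N)/2) - 86q_N = (345/2 - q_N)q_N - 86q_N.
Maximising: ∂π_N/∂q_N = 173/2 - 2q_N = 0, giving q_N = 173/4.
Then q_B = (173 - 2·(173/4))/4 = 173/8.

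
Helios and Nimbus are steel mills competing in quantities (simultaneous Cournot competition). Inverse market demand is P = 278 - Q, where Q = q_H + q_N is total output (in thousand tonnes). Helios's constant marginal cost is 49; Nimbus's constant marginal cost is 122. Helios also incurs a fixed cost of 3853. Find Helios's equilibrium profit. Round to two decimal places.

Helios's profit: π_H = (278 - Q)q_H - (49q_H). Setting ∂π_H/∂q_H = 0: 229 - 2q_H - (q_N) = 0.
Nimbus's profit: π_N = (278 - Q)q_N - (122q_N). Setting ∂π_N/∂q_N = 0: 156 - 2q_N - (q_H) = 0.
Rearranging gives the reaction functions q_H = (229 - q_N)/2 and q_N = (156 - q_H)/2.
Solving the pair: q_H = 302/3, q_N = 83/3.
Price P = 278 - 385/3 = 449/3.
Helios's profit: (449/3 - 49)·(302/3) - 3853 = 6280.7778.

6280.78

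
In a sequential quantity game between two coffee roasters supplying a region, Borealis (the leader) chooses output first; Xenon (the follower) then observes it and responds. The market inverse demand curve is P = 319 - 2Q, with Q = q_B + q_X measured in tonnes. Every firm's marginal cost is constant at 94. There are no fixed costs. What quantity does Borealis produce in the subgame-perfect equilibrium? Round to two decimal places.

The follower Xenon best-responds to any q_B: π_X = (319 - 2Q)q_X - 94q_X.
∂π_X/∂q_X = 225 - 2q_B - 4q_X = 0 gives the reaction function q_X = (225 - 2q_B)/4.
The leader anticipates this reaction. Substituting into P = 319 - 2Q gives P = 413/2 - q_B, so π_B = (413/2 - q_B)q_B - 94q_B.
The leader's first-order condition 225/2 - 2q_B = 0 yields q_B = 225/4.
Then q_X = (225 - 2·(225/4))/4 = 225/8.

56.25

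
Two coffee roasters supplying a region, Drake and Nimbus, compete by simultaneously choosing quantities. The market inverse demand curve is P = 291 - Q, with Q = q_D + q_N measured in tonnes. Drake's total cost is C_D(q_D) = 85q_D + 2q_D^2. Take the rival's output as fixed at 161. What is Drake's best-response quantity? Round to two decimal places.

With the rival's output fixed at 161, Drake's profit is π_D = (291 - 161 - q_D)q_D - (85q_D + 2q_D²) = (130 - q_D)q_D - (85q_D + 2q_D²).
∂π_D/∂q_D = 45 - 6q_D = 0, so q_D = 15/2.

7.50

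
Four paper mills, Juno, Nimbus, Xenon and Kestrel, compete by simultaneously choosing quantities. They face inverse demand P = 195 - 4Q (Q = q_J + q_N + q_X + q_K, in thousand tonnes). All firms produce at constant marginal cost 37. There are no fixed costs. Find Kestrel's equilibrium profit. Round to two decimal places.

249.64

Each firm earns π_i = (195 - 4Q)q_i - 37q_i.
Setting ∂π_i/∂q_i = 0 with rivals' quantities fixed: 158 - 8q_i - 4·Σ_{j≠i} q_j = 0.
By symmetry each firm produces the same amount; substituting Σ_{j≠i} q_j = 3q_i yields q_i = 158/20 = 79/10.
Price P = 195 - 4·(158/5) = 343/5.
Kestrel's profit: (343/5 - 37)·(79/10) = 249.6400.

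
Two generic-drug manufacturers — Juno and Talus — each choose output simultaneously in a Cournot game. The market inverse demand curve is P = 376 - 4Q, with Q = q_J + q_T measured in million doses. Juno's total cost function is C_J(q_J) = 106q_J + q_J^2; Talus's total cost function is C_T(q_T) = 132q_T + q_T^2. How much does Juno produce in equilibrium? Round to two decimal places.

Juno's profit: π_J = (376 - 4Q)q_J - (106q_J + q_J²). Setting ∂π_J/∂q_J = 0: 270 - 10q_J - 4(q_T) = 0.
Talus's first-order condition: 244 - 10q_T - 4(q_J) = 0.
Rearranging gives the reaction functions q_J = (270 - 4q_T)/10 and q_T = (244 - 4q_J)/10.
Solving the pair: q_J = 431/21, q_T = 340/21.

20.52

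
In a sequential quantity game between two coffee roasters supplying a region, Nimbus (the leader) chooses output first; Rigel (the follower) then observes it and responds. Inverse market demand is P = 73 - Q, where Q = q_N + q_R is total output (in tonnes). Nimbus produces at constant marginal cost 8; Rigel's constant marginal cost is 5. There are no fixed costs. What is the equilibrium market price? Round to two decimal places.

23.50

Solve by backward induction. Given q_N, the follower Rigel maximises π_R = (73 - q_N - q_R)q_R - 5q_R.
Setting the follower's marginal profit to zero, 68 - q_N - 2q_R = 0, i.e. q_R = (68 - q_N)/2.
Nimbus substitutes q_R(q_N) into its own profit: π_N = q_N(73 - q_N - (68 - q_N)/2) - 8q_N = (39 - (1/2)q_N)q_N - 8q_N.
The leader's first-order condition 31 - q_N = 0 yields q_N = 31.
Then q_R = (68 - 31)/2 = 37/2.
Total output Q = 99/2, so price P = 73 - 99/2 = 47/2.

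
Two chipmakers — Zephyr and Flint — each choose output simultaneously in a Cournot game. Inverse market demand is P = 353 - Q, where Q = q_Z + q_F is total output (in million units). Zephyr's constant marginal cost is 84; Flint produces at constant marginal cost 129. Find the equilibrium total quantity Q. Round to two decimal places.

Zephyr's profit: π_Z = (353 - Q)q_Z - (84q_Z). Setting ∂π_Z/∂q_Z = 0: 269 - 2q_Z - (q_F) = 0.
Flint's first-order condition: 224 - 2q_F - (q_Z) = 0.
So q_Z = (269 - q_F)/2 and q_F = (224 - q_Z)/2.
Substituting one into the other gives q_Z = 314/3 and q_F = 179/3.
Total output Q = 314/3 + 179/3 = 493/3.

164.33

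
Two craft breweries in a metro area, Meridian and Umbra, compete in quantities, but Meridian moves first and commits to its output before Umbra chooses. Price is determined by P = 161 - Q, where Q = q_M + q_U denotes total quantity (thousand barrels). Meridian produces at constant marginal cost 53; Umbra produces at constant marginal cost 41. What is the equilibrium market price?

77

Solve by backward induction. Given q_M, the follower Umbra maximises π_U = (161 - q_M - q_U)q_U - 41q_U.
∂π_U/∂q_U = 120 - q_M - 2q_U = 0 gives the reaction function q_U = (120 - q_M)/2.
The leader anticipates this reaction. Substituting into P = 161 - Q gives P = 101 - (1/2)q_M, so π_M = (101 - (1/2)q_M)q_M - 53q_M.
The leader's first-order condition 48 - q_M = 0 yields q_M = 48.
Then q_U = (120 - 48)/2 = 36.
Total output Q = 84, so price P = 161 - 84 = 77.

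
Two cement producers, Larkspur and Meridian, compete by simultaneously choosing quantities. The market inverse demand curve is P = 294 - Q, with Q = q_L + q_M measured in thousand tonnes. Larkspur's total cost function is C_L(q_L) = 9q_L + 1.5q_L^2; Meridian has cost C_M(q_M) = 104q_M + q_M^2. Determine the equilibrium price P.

209

Larkspur's profit: π_L = (294 - Q)q_L - (9q_L + (3/2)q_L²). Setting ∂π_L/∂q_L = 0: 285 - 5q_L - (q_M) = 0.
Meridian's first-order condition: 190 - 4q_M - (q_L) = 0.
Rearranging gives the reaction functions q_L = (285 - q_M)/5 and q_M = (190 - q_L)/4.
Substituting one into the other gives q_L = 50 and q_M = 35.
Total output Q = 85, so price P = 294 - 85 = 209.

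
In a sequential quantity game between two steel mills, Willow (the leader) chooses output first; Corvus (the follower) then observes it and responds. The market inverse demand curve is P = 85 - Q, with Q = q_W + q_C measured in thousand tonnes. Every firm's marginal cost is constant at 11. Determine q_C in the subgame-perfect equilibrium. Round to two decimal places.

Solve by backward induction. Given q_W, the follower Corvus maximises π_C = (85 - q_W - q_C)q_C - 11q_C.
∂π_C/∂q_C = 74 - q_W - 2q_C = 0 gives the reaction function q_C = (74 - q_W)/2.
Willow substitutes q_C(q_W) into its own profit: π_W = q_W(85 - q_W - (74 - q_W)/2) - 11q_W = (48 - (1/2)q_W)q_W - 11q_W.
The leader's first-order condition 37 - q_W = 0 yields q_W = 37.
Then q_C = (74 - 37)/2 = 37/2.

18.50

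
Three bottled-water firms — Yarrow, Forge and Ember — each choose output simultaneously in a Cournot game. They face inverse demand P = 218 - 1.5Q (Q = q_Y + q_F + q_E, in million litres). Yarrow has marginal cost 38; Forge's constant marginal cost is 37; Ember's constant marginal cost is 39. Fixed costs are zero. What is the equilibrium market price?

83

Yarrow's profit: π_Y = (218 - 1.5Q)q_Y - (38q_Y). Setting ∂π_Y/∂q_Y = 0: 180 - 3q_Y - (3/2)(q_F + q_E) = 0.
Forge's first-order condition: 181 - 3q_F - (3/2)(q_Y + q_E) = 0.
Ember's profit: π_E = (218 - 1.5Q)q_E - (39q_E). Setting ∂π_E/∂q_E = 0: 179 - 3q_E - (3/2)(q_Y + q_F) = 0.
Adding the 3 conditions: 540 − 3Q − 3Q = 0, i.e. Q = 90.
Back-substituting: q_Y = (180 − 135)/(3/2) = 30, q_F = (181 − 135)/(3/2) = 92/3, q_E = (179 − 135)/(3/2) = 88/3.
Total output Q = 90, so price P = 218 - (3/2)·90 = 83.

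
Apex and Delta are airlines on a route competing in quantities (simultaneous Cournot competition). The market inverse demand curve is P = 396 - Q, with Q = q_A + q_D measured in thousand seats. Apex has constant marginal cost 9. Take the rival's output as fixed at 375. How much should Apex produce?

6

With the rival's output fixed at 375, Apex's profit is π_A = (396 - 375 - q_A)q_A - (9q_A) = (21 - q_A)q_A - (9q_A).
∂π_A/∂q_A = 12 - 2q_A = 0, so q_A = 6.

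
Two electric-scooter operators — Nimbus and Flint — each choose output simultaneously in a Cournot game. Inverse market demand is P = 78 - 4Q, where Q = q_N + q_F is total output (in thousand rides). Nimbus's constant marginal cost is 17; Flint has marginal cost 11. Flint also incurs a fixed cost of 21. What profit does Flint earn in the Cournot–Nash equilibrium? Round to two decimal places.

Nimbus's profit: π_N = (78 - 4Q)q_N - (17q_N). Setting ∂π_N/∂q_N = 0: 61 - 8q_N - 4(q_F) = 0.
Flint's profit: π_F = (78 - 4Q)q_F - (11q_F). Setting ∂π_F/∂q_F = 0: 67 - 8q_F - 4(q_N) = 0.
Best responses: q_N = (61 - 4q_F)/8, q_F = (67 - 4q_N)/8.
Solving the pair: q_N = 55/12, q_F = 73/12.
Price P = 78 - 4·(32/3) = 106/3.
Flint's profit: (106/3 - 11)·(73/12) - 21 = 127.0278.

127.03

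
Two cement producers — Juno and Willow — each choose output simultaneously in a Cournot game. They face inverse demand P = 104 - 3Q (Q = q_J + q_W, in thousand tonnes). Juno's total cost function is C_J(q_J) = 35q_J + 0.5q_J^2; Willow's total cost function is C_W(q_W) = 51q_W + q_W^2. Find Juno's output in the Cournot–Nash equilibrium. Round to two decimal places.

Juno's profit: π_J = (104 - 3Q)q_J - (35q_J + (1/2)q_J²). Setting ∂π_J/∂q_J = 0: 69 - 7q_J - 3(q_W) = 0.
Willow's first-order condition: 53 - 8q_W - 3(q_J) = 0.
Rearranging gives the reaction functions q_J = (69 - 3q_W)/7 and q_W = (53 - 3q_J)/8.
Substituting one into the other gives q_J = 393/47 and q_W = 164/47.

8.36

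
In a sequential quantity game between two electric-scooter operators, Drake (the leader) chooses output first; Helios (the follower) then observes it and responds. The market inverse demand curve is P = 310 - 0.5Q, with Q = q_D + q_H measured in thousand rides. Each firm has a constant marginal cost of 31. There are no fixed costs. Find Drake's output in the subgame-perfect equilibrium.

Solve by backward induction. Given q_D, the follower Helios maximises π_H = (310 - (1/2)q_D - (1/2)q_H)q_H - 31q_H.
Follower FOC: 279 - (1/2)q_D - q_H = 0, so q_H(q_D) = (279 - (1/2)q_D).
Drake substitutes q_H(q_D) into its own profit: π_D = q_D(310 - (1/2)q_D - (279 - (1/2)q_D)/2) - 31q_D = (341/2 - (1/4)q_D)q_D - 31q_D.
Maximising: ∂π_D/∂q_D = 279/2 - (1/2)q_D = 0, giving q_D = 279.
Then q_H = (279 - (1/2)·279) = 279/2.

279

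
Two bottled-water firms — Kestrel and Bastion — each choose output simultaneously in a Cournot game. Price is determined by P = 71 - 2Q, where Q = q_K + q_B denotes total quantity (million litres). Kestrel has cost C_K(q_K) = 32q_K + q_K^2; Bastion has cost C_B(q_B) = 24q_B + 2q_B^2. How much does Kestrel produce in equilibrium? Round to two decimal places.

4.95

Kestrel's profit: π_K = (71 - 2Q)q_K - (32q_K + q_K²). Setting ∂π_K/∂q_K = 0: 39 - 6q_K - 2(q_B) = 0.
Bastion's first-order condition: 47 - 8q_B - 2(q_K) = 0.
Rearranging gives the reaction functions q_K = (39 - 2q_B)/6 and q_B = (47 - 2q_K)/8.
Solving the pair: q_K = 109/22, q_B = 51/11.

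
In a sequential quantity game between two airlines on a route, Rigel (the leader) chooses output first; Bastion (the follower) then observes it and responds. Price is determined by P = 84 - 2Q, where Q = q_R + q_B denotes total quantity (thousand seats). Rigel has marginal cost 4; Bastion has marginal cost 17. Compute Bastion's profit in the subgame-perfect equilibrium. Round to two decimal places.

52.53

Solve by backward induction. Given q_R, the follower Bastion maximises π_B = (84 - 2q_R - 2q_B)q_B - 17q_B.
∂π_B/∂q_B = 67 - 2q_R - 4q_B = 0 gives the reaction function q_B = (67 - 2q_R)/4.
The leader anticipates this reaction. Substituting into P = 84 - 2Q gives P = 101/2 - q_R, so π_R = (101/2 - q_R)q_R - 4q_R.
Leader FOC: 93/2 - 2q_R = 0, so q_R = 93/4.
Then q_B = (67 - 2·(93/4))/4 = 41/8.
Price P = 84 - 2·(227/8) = 109/4.
Bastion's profit: (109/4 - 17)·(41/8) = 1681/32.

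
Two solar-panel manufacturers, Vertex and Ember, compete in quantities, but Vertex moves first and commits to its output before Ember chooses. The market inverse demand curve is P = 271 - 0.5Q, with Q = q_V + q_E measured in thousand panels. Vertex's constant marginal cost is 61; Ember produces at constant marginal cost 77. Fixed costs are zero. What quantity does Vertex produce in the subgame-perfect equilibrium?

Solve by backward induction. Given q_V, the follower Ember maximises π_E = (271 - (1/2)q_V - (1/2)q_E)q_E - 77q_E.
Setting the follower's marginal profit to zero, 194 - (1/2)q_V - q_E = 0, i.e. q_E = (194 - (1/2)q_V).
The leader anticipates this reaction. Substituting into P = 271 - 0.5Q gives P = 174 - (1/4)q_V, so π_V = (174 - (1/4)q_V)q_V - 61q_V.
The leader's first-order condition 113 - (1/2)q_V = 0 yields q_V = 226.
Then q_E = (194 - (1/2)·226) = 81.

226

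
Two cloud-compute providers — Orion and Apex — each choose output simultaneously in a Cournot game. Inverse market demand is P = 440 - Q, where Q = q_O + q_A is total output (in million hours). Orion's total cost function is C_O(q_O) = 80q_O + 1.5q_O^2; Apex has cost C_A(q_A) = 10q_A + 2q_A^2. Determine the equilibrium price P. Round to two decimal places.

Orion's profit: π_O = (440 - Q)q_O - (80q_O + (3/2)q_O²). Setting ∂π_O/∂q_O = 0: 360 - 5q_O - (q_A) = 0.
Apex's first-order condition: 430 - 6q_A - (q_O) = 0.
So q_O = (360 - q_A)/5 and q_A = (430 - q_O)/6.
Solving the pair: q_O = 1730/29, q_A = 1790/29.
Total output Q = 121.3793, so price P = 440 - 121.3793 = 318.6207.

318.62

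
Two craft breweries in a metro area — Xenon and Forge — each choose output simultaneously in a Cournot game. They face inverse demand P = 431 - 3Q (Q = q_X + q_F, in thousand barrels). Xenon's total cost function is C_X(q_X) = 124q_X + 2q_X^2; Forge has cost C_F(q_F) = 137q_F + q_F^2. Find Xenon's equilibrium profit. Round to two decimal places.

2457.33

Xenon's profit: π_X = (431 - 3Q)q_X - (124q_X + 2q_X²). Setting ∂π_X/∂q_X = 0: 307 - 10q_X - 3(q_F) = 0.
Forge's profit: π_F = (431 - 3Q)q_F - (137q_F + q_F²). Setting ∂π_F/∂q_F = 0: 294 - 8q_F - 3(q_X) = 0.
Rearranging gives the reaction functions q_X = (307 - 3q_F)/10 and q_F = (294 - 3q_X)/8.
Substituting one into the other gives q_X = 1574/71 and q_F = 28.4366.
Price P = 431 - 3·50.6056 = 279.1831.
Xenon's profit: 279.1831·(1574/71) - 124·(1574/71) - 2(1574/71)² = 2457.3259.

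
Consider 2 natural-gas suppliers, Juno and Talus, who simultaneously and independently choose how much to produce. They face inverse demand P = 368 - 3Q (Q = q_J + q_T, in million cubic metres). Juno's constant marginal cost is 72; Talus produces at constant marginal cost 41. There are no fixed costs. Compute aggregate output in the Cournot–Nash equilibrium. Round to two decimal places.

69.22

Juno's profit: π_J = (368 - 3Q)q_J - (72q_J). Setting ∂π_J/∂q_J = 0: 296 - 6q_J - 3(q_T) = 0.
Talus's profit: π_T = (368 - 3Q)q_T - (41q_T). Setting ∂π_T/∂q_T = 0: 327 - 6q_T - 3(q_J) = 0.
Best responses: q_J = (296 - 3q_T)/6, q_T = (327 - 3q_J)/6.
Solving the pair: q_J = 265/9, q_T = 358/9.
Total output Q = 265/9 + 358/9 = 623/9.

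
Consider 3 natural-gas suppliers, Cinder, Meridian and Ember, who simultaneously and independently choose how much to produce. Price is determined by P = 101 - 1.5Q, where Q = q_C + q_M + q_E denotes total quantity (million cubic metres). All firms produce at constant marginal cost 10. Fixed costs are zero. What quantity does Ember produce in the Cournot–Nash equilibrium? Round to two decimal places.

15.17

A representative firm's profit is π_i = q_i(101 - 1.5Q) - 10q_i.
First-order condition (treating rivals' output as given): 91 - 3q_i - (3/2)·Σ_{j≠i} q_j = 0.
With identical firms every q_j equals q_i, so Σ_{j≠i} q_j = 2q_i and 91 = 6q_i, giving q_i = 91/6.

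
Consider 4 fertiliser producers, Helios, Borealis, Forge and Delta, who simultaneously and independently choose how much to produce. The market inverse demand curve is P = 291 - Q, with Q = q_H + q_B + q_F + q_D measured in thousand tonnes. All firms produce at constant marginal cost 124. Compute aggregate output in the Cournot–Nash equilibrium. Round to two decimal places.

133.60

Each firm earns π_i = (291 - Q)q_i - 124q_i.
Setting ∂π_i/∂q_i = 0 with rivals' quantities fixed: 167 - 2q_i - Σ_{j≠i} q_j = 0.
With identical firms every q_j equals q_i, so Σ_{j≠i} q_j = 3q_i and 167 = 5q_i, giving q_i = 167/5.
Total output Q = 167/5 + 167/5 + 167/5 + 167/5 = 668/5.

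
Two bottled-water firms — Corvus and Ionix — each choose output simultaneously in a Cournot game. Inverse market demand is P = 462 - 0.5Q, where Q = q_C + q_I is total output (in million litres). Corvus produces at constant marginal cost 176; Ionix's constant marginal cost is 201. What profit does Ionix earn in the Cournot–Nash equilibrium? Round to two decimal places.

Corvus's profit: π_C = (462 - 0.5Q)q_C - (176q_C). Setting ∂π_C/∂q_C = 0: 286 - q_C - (1/2)(q_I) = 0.
Ionix's profit: π_I = (462 - 0.5Q)q_I - (201q_I). Setting ∂π_I/∂q_I = 0: 261 - q_I - (1/2)(q_C) = 0.
Rearranging gives the reaction functions q_C = (286 - (1/2)q_I) and q_I = (261 - (1/2)q_C).
Substituting one into the other gives q_C = 622/3 and q_I = 472/3.
Price P = 462 - (1/2)·(1094/3) = 839/3.
Ionix's profit: (839/3 - 201)·(472/3) = 12376.8889.

12376.89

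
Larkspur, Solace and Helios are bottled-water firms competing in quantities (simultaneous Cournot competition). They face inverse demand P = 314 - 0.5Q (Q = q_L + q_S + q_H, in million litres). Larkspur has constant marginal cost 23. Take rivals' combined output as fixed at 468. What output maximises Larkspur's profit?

With rivals' combined output fixed at 468, Larkspur's profit is π_L = (314 - (1/2)·468 - (1/2)q_L)q_L - (23q_L) = (80 - (1/2)q_L)q_L - (23q_L).
∂π_L/∂q_L = 57 - q_L = 0, so q_L = 57.

57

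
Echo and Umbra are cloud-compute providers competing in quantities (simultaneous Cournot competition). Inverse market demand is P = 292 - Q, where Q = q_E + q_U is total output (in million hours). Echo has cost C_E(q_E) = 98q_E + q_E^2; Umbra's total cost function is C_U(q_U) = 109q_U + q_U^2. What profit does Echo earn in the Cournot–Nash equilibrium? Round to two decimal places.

Echo's profit: π_E = (292 - Q)q_E - (98q_E + q_E²). Setting ∂π_E/∂q_E = 0: 194 - 4q_E - (q_U) = 0.
Umbra's first-order condition: 183 - 4q_U - (q_E) = 0.
Rearranging gives the reaction functions q_E = (194 - q_U)/4 and q_U = (183 - q_E)/4.
Solving the pair: q_E = 593/15, q_U = 538/15.
Price P = 292 - 377/5 = 1083/5.
Echo's profit: (1083/5)·(593/15) - 98·(593/15) - (593/15)² = 3125.7689.

3125.77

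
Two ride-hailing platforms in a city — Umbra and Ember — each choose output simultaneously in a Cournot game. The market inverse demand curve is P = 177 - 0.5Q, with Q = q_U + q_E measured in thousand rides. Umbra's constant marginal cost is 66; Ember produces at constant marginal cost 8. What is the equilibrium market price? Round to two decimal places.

83.67

Umbra's profit: π_U = (177 - 0.5Q)q_U - (66q_U). Setting ∂π_U/∂q_U = 0: 111 - q_U - (1/2)(q_E) = 0.
Ember's profit: π_E = (177 - 0.5Q)q_E - (8q_E). Setting ∂π_E/∂q_E = 0: 169 - q_E - (1/2)(q_U) = 0.
Best responses: q_U = (111 - (1/2)q_E), q_E = (169 - (1/2)q_U).
Solving the pair: q_U = 106/3, q_E = 454/3.
Total output Q = 560/3, so price P = 177 - (1/2)·(560/3) = 251/3.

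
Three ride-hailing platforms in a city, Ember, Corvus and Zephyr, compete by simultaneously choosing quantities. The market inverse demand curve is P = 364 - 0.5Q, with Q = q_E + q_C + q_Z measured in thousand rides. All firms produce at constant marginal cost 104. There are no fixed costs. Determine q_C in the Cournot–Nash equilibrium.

130

Each firm earns π_i = (364 - 0.5Q)q_i - 104q_i.
Setting ∂π_i/∂q_i = 0 with rivals' quantities fixed: 260 - q_i - (1/2)·Σ_{j≠i} q_j = 0.
By symmetry each firm produces the same amount; substituting Σ_{j≠i} q_j = 2q_i yields q_i = 260/2 = 130.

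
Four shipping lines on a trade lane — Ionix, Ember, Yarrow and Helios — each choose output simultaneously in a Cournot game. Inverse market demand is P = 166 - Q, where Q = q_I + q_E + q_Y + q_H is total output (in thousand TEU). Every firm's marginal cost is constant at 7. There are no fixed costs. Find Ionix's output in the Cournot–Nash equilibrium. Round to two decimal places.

31.80

Each firm earns π_i = (166 - Q)q_i - 7q_i.
First-order condition (treating rivals' output as given): 159 - 2q_i - Σ_{j≠i} q_j = 0.
With identical firms every q_j equals q_i, so Σ_{j≠i} q_j = 3q_i and 159 = 5q_i, giving q_i = 159/5.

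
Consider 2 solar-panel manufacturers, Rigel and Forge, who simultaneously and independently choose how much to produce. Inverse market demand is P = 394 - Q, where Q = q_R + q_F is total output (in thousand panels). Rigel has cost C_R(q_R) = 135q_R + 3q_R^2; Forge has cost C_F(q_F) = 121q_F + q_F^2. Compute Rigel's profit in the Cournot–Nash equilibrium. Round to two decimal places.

Rigel's profit: π_R = (394 - Q)q_R - (135q_R + 3q_R²). Setting ∂π_R/∂q_R = 0: 259 - 8q_R - (q_F) = 0.
Forge's first-order condition: 273 - 4q_F - (q_R) = 0.
Rearranging gives the reaction functions q_R = (259 - q_F)/8 and q_F = (273 - q_R)/4.
Substituting one into the other gives q_R = 763/31 and q_F = 1925/31.
Price P = 394 - 86.7097 = 307.2903.
Rigel's profit: 307.2903·(763/31) - 135·(763/31) - 3(763/31)² = 2423.1800.

2423.18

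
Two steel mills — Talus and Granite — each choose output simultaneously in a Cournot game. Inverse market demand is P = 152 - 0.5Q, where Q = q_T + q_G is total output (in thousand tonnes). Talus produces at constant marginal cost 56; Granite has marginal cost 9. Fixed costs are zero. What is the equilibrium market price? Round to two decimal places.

Talus's profit: π_T = (152 - 0.5Q)q_T - (56q_T). Setting ∂π_T/∂q_T = 0: 96 - q_T - (1/2)(q_G) = 0.
Granite's first-order condition: 143 - q_G - (1/2)(q_T) = 0.
Best responses: q_T = (96 - (1/2)q_G), q_G = (143 - (1/2)q_T).
Solving the pair: q_T = 98/3, q_G = 380/3.
Total output Q = 478/3, so price P = 152 - (1/2)·(478/3) = 217/3.

72.33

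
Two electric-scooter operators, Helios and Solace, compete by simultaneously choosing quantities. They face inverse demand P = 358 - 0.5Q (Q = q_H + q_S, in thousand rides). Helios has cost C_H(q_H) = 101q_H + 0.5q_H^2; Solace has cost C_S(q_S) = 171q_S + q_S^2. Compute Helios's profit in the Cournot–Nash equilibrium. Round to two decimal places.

13882.99

Helios's profit: π_H = (358 - 0.5Q)q_H - (101q_H + (1/2)q_H²). Setting ∂π_H/∂q_H = 0: 257 - 2q_H - (1/2)(q_S) = 0.
Solace's profit: π_S = (358 - 0.5Q)q_S - (171q_S + q_S²). Setting ∂π_S/∂q_S = 0: 187 - 3q_S - (1/2)(q_H) = 0.
So q_H = (257 - (1/2)q_S)/2 and q_S = (187 - (1/2)q_H)/3.
Solving the pair: q_H = 117.8261, q_S = 982/23.
Price P = 358 - (1/2)·160.5217 = 277.7391.
Helios's profit: 277.7391·117.8261 - 101·117.8261 - (1/2)·117.8261² = 13882.9868.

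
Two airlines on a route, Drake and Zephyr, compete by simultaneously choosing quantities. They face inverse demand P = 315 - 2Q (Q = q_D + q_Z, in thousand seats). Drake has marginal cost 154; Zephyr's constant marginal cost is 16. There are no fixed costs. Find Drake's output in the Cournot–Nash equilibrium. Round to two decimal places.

Drake's profit: π_D = (315 - 2Q)q_D - (154q_D). Setting ∂π_D/∂q_D = 0: 161 - 4q_D - 2(q_Z) = 0.
Zephyr's profit: π_Z = (315 - 2Q)q_Z - (16q_Z). Setting ∂π_Z/∂q_Z = 0: 299 - 4q_Z - 2(q_D) = 0.
Best responses: q_D = (161 - 2q_Z)/4, q_Z = (299 - 2q_D)/4.
Substituting one into the other gives q_D = 23/6 and q_Z = 437/6.

3.83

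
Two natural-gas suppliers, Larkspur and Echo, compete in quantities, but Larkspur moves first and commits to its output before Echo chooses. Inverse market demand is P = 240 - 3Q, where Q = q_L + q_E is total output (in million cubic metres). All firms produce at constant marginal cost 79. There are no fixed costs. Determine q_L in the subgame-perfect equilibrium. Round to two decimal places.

26.83

The follower Echo best-responds to any q_L: π_E = (240 - 3Q)q_E - 79q_E.
∂π_E/∂q_E = 161 - 3q_L - 6q_E = 0 gives the reaction function q_E = (161 - 3q_L)/6.
The leader anticipates this reaction. Substituting into P = 240 - 3Q gives P = 319/2 - (3/2)q_L, so π_L = (319/2 - (3/2)q_L)q_L - 79q_L.
Leader FOC: 161/2 - 3q_L = 0, so q_L = 161/6.
Then q_E = (161 - 3·(161/6))/6 = 161/12.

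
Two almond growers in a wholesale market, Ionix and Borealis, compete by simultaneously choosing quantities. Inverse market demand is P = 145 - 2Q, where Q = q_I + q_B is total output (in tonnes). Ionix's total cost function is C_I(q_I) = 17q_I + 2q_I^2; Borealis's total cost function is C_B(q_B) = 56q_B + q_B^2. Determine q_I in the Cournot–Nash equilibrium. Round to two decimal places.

13.41

Ionix's profit: π_I = (145 - 2Q)q_I - (17q_I + 2q_I²). Setting ∂π_I/∂q_I = 0: 128 - 8q_I - 2(q_B) = 0.
Borealis's first-order condition: 89 - 6q_B - 2(q_I) = 0.
Rearranging gives the reaction functions q_I = (128 - 2q_B)/8 and q_B = (89 - 2q_I)/6.
Substituting one into the other gives q_I = 295/22 and q_B = 114/11.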